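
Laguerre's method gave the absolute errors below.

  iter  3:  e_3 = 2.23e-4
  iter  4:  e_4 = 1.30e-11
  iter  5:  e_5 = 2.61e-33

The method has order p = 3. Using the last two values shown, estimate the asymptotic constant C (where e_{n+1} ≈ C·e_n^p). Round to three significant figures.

C ≈ e_5 / e_4^3
  = 2.61e-33 / (1.30e-11)^3
  = 2.61e-33 / 2.197e-33 ≈ 1.188

1.19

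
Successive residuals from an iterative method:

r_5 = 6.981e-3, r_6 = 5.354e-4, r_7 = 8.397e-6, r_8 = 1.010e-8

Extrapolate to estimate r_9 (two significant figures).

1.9e-13

First estimate the order: p ≈ ln(r_8/r_7) / ln(r_7/r_6) = ln(1.010e-8/8.397e-6)/ln(8.397e-6/5.354e-4) = ln(0.00120281)/ln(0.0156836) ≈ 1.6180.
Then r_9 ≈ r_8·(r_8/r_7)^p = 1.010e-8·(0.00120281)^1.6180 = 1.010e-8·1.88694e-05 ≈ 1.906e-13.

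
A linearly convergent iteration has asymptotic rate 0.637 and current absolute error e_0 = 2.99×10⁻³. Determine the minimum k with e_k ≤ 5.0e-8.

25

After k steps, e_k ≈ 2.99×10⁻³·0.637^k.
Need 0.637^k ≤ 5.0e-8/2.99×10⁻³ = 1.67224e-05.
k ≥ ln(1.67224e-05)/ln(0.637) = -10.9988/-0.45099 = 24.388.
Smallest integer k = 25.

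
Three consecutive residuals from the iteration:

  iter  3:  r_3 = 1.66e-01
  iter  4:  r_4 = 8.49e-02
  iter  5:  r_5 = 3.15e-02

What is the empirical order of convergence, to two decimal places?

p ≈ ln(r_5/r_4) / ln(r_4/r_3)
  = ln(3.15e-02/8.49e-02) / ln(8.49e-02/1.66e-01)
  = ln(0.371025) / ln(0.511446)
  = -0.99149 / -0.67051 ≈ 1.47871

1.48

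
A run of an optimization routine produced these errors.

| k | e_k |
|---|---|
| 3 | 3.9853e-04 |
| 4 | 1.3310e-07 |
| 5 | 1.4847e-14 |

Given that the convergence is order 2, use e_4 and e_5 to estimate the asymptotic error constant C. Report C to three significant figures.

C ≈ e_5 / e_4^2
  = 1.4847e-14 / (1.3310e-07)^2
  = 1.4847e-14 / 1.77156e-14 ≈ 0.83807

0.838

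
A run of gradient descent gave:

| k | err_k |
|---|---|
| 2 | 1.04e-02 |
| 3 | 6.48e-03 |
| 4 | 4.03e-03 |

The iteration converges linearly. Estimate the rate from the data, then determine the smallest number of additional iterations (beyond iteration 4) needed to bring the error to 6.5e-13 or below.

48

Rate ρ ≈ err_4/err_3 = 4.03e-03/6.48e-03 = 0.6219.
After j more steps, err_{4+j} ≈ 4.03e-03·ρ^j; need ρ^j ≤ 6.5e-13/4.03e-03 = 1.6129e-10.
j ≥ ln(1.6129e-10)/ln(0.6219) = -22.5478/-0.47498 = 47.471.
So 48 more iterations are needed.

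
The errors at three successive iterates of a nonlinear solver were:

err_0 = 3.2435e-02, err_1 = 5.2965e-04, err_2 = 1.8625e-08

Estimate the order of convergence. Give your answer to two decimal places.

p ≈ ln(err_2/err_1) / ln(err_1/err_0)
  = ln(1.8625e-08/5.2965e-04) / ln(5.2965e-04/3.2435e-02)
  = ln(3.51647e-05) / ln(0.0163296)
  = -10.25547 / -4.11478 ≈ 2.49235

2.49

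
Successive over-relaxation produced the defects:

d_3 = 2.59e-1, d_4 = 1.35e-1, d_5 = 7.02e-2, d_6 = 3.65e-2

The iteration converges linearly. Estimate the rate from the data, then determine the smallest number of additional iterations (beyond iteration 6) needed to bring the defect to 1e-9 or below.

27

Rate ρ ≈ d_6/d_5 = 3.65e-2/7.02e-2 = 0.5199.
After j more steps, d_{6+j} ≈ 3.65e-2·ρ^j; need ρ^j ≤ 1e-9/3.65e-2 = 2.73973e-08.
j ≥ ln(2.73973e-08)/ln(0.5199) = -17.4128/-0.65412 = 26.620.
So 27 more iterations are needed.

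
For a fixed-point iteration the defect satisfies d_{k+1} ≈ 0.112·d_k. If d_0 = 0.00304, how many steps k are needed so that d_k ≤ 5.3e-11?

After k steps, d_k ≈ 0.00304·0.112^k.
Need 0.112^k ≤ 5.3e-11/0.00304 = 1.74342e-08.
k ≥ ln(1.74342e-08)/ln(0.112) = -17.8648/-2.18926 = 8.160.
Smallest integer k = 9.

9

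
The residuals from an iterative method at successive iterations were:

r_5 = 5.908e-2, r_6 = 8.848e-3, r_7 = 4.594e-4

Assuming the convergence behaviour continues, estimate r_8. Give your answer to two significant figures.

4.6e-6

First estimate the order: p ≈ ln(r_7/r_6) / ln(r_6/r_5) = ln(4.594e-4/8.848e-3)/ln(8.848e-3/5.908e-2) = ln(0.0519213)/ln(0.149763) ≈ 1.5579.
Then r_8 ≈ r_7·(r_7/r_6)^p = 4.594e-4·(0.0519213)^1.5579 = 4.594e-4·0.00996866 ≈ 4.58e-06.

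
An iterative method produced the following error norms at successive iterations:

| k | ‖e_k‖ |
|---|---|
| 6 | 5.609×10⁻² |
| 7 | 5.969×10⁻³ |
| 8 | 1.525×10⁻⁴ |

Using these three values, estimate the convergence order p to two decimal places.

p ≈ ln(‖e_8‖/‖e_7‖) / ln(‖e_7‖/‖e_6‖)
  = ln(1.525×10⁻⁴/5.969×10⁻³) / ln(5.969×10⁻³/5.609×10⁻²)
  = ln(0.0255487) / ln(0.106418)
  = -3.66717 / -2.24038 ≈ 1.63685

1.64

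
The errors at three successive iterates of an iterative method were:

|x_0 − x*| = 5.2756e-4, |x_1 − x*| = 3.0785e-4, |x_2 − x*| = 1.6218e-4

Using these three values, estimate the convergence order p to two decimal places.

1.19

p ≈ ln(|x_2 − x*|/|x_1 − x*|) / ln(|x_1 − x*|/|x_0 − x*|)
  = ln(1.6218e-4/3.0785e-4) / ln(3.0785e-4/5.2756e-4)
  = ln(0.526815) / ln(0.583536)
  = -0.64091 / -0.53865 ≈ 1.18984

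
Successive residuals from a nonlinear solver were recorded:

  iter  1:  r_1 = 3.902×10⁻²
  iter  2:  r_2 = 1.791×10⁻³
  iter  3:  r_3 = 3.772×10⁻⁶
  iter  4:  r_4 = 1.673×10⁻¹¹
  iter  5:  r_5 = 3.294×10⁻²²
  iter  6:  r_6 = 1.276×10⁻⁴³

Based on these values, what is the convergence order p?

Consecutive ratios: r_6/r_5 = 1.276×10⁻⁴³/3.294×10⁻²² = 3.87371e-22, r_5/r_4 = 3.294×10⁻²²/1.673×10⁻¹¹ = 1.96892e-11.
p ≈ ln(3.87371e-22)/ln(1.96892e-11) = -49.3027/-24.6510 ≈ 2.00.
So the convergence is quadratic (order 2).

2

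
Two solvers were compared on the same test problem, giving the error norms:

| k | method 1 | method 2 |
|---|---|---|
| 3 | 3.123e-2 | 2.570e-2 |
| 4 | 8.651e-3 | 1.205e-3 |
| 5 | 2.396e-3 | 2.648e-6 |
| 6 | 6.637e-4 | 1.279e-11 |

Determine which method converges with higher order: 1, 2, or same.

2

Method 1: p ≈ ln(6.637e-4/2.396e-3)/ln(2.396e-3/8.651e-3) ≈ 1.00.
Method 2: p ≈ ln(1.279e-11/2.648e-6)/ln(2.648e-6/1.205e-3) ≈ 2.00.
Method 2 has the higher order (≈2.0 vs ≈1.0).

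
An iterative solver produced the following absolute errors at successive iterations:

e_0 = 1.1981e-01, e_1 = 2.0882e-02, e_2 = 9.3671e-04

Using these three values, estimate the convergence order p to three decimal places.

1.777

p ≈ ln(e_2/e_1) / ln(e_1/e_0)
  = ln(9.3671e-04/2.0882e-02) / ln(2.0882e-02/1.1981e-01)
  = ln(0.0448573) / ln(0.174293)
  = -3.104269 / -1.747017 ≈ 1.776897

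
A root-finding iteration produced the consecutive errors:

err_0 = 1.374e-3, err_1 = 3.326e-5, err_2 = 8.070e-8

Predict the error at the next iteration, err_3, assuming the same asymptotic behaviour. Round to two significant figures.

First estimate the order: p ≈ ln(err_2/err_1) / ln(err_1/err_0) = ln(8.070e-8/3.326e-5)/ln(3.326e-5/1.374e-3) = ln(0.00242634)/ln(0.0242067) ≈ 1.6182.
Then err_3 ≈ err_2·(err_2/err_1)^p = 8.070e-8·(0.00242634)^1.6182 = 8.070e-8·5.86582e-05 ≈ 4.734e-12.

4.7e-12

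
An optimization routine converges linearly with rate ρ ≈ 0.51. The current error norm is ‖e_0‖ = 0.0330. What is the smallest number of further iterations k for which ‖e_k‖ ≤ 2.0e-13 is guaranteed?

After k steps, ‖e_k‖ ≈ 0.0330·0.51^k.
Need 0.51^k ≤ 2.0e-13/0.0330 = 6.06061e-12.
k ≥ ln(6.06061e-12)/ln(0.51) = -25.8292/-0.67334 = 38.360.
Smallest integer k = 39.

39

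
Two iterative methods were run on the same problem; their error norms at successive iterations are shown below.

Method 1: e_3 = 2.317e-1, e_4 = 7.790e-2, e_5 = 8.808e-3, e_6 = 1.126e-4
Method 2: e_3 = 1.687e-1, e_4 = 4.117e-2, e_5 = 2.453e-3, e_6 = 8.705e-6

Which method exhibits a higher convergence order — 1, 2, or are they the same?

Method 1: p ≈ ln(1.126e-4/8.808e-3)/ln(8.808e-3/7.790e-2) ≈ 2.00.
Method 2: p ≈ ln(8.705e-6/2.453e-3)/ln(2.453e-3/4.117e-2) ≈ 2.00.
Both orders ≈ 2.0 — effectively the same.

same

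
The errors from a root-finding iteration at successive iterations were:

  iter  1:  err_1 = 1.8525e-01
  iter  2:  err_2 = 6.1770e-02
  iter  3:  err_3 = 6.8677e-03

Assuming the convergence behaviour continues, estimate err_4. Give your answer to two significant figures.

8.5e-5

First estimate the order: p ≈ ln(err_3/err_2) / ln(err_2/err_1) = ln(6.8677e-03/6.1770e-02)/ln(6.1770e-02/1.8525e-01) = ln(0.111182)/ln(0.333441) ≈ 2.0000.
Then err_4 ≈ err_3·(err_3/err_2)^p = 6.8677e-03·(0.111182)^2.0000 = 6.8677e-03·0.0123614 ≈ 8.489e-05.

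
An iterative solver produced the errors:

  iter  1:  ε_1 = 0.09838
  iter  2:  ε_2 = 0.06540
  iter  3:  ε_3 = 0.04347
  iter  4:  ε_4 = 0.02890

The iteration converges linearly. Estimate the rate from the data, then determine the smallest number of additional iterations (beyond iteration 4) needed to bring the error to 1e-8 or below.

37

Rate ρ ≈ ε_4/ε_3 = 0.02890/0.04347 = 0.6648.
After j more steps, ε_{4+j} ≈ 0.02890·ρ^j; need ρ^j ≤ 1e-8/0.02890 = 3.46021e-07.
j ≥ ln(3.46021e-07)/ln(0.6648) = -14.8768/-0.40827 = 36.439.
So 37 more iterations are needed.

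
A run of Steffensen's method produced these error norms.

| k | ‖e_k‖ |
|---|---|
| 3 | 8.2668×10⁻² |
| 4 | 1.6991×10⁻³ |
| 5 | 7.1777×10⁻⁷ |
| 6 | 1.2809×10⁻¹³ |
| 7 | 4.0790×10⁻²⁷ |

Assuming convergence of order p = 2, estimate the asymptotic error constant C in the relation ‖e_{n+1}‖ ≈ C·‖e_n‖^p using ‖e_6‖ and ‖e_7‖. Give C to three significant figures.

C ≈ ‖e_7‖ / ‖e_6‖^2
  = 4.0790×10⁻²⁷ / (1.2809×10⁻¹³)^2
  = 4.0790×10⁻²⁷ / 1.6407e-26 ≈ 0.24861

0.249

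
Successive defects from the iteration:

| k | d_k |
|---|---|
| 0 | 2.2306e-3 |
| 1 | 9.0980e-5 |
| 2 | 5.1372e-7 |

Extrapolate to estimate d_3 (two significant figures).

First estimate the order: p ≈ ln(d_2/d_1) / ln(d_1/d_0) = ln(5.1372e-7/9.0980e-5)/ln(9.0980e-5/2.2306e-3) = ln(0.00564652)/ln(0.0407872) ≈ 1.6180.
Then d_3 ≈ d_2·(d_2/d_1)^p = 5.1372e-7·(0.00564652)^1.6180 = 5.1372e-7·0.000230346 ≈ 1.183e-10.

1.2e-10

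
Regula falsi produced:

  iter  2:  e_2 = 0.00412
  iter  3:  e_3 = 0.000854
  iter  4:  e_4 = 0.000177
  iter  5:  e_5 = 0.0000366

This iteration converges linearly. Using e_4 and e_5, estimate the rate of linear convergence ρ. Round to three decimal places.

0.207

ρ ≈ e_5/e_4 = 0.0000366/0.000177 = 0.20678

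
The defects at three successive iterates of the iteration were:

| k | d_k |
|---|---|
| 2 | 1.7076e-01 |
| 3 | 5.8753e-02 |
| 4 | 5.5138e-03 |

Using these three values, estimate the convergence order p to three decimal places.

2.218

p ≈ ln(d_4/d_3) / ln(d_3/d_2)
  = ln(5.5138e-03/5.8753e-02) / ln(5.8753e-02/1.7076e-01)
  = ln(0.0938471) / ln(0.344068)
  = -2.366088 / -1.066916 ≈ 2.217689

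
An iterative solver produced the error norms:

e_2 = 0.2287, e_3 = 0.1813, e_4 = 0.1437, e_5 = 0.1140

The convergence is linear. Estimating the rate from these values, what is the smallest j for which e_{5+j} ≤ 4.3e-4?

Rate ρ ≈ e_5/e_4 = 0.1140/0.1437 = 0.7933.
After j more steps, e_{5+j} ≈ 0.1140·ρ^j; need ρ^j ≤ 4.3e-4/0.1140 = 0.00377193.
j ≥ ln(0.00377193)/ln(0.7933) = -5.5802/-0.23155 = 24.099.
So 25 more iterations are needed.

25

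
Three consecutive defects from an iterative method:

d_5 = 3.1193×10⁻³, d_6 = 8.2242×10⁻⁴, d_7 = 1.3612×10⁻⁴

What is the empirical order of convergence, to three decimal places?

1.349

p ≈ ln(d_7/d_6) / ln(d_6/d_5)
  = ln(1.3612×10⁻⁴/8.2242×10⁻⁴) / ln(8.2242×10⁻⁴/3.1193×10⁻³)
  = ln(0.165512) / ln(0.263655)
  = -1.798712 / -1.333114 ≈ 1.349256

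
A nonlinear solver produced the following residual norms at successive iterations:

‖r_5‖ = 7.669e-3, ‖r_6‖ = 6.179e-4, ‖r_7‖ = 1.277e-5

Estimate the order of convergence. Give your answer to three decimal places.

p ≈ ln(‖r_7‖/‖r_6‖) / ln(‖r_6‖/‖r_5‖)
  = ln(1.277e-5/6.179e-4) / ln(6.179e-4/7.669e-3)
  = ln(0.0206668) / ln(0.0805711)
  = -3.879227 / -2.518615 ≈ 1.540222

1.540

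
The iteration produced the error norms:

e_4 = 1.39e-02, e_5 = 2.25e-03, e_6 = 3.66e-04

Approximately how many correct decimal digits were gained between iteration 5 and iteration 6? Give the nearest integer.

1

Digits gained ≈ log₁₀(e_5/e_6) = log₁₀(2.25e-03/3.66e-04) = log₁₀(6.14754) ≈ 0.789.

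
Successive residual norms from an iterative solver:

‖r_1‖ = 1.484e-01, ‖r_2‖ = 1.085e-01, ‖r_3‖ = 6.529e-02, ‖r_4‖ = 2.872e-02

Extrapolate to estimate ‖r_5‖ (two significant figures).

7.6e-3

First estimate the order: p ≈ ln(‖r_4‖/‖r_3‖) / ln(‖r_3‖/‖r_2‖) = ln(2.872e-02/6.529e-02)/ln(6.529e-02/1.085e-01) = ln(0.439884)/ln(0.601751) ≈ 1.6169.
Then ‖r_5‖ ≈ ‖r_4‖·(‖r_4‖/‖r_3‖)^p = 2.872e-02·(0.439884)^1.6169 = 2.872e-02·0.265041 ≈ 0.007612.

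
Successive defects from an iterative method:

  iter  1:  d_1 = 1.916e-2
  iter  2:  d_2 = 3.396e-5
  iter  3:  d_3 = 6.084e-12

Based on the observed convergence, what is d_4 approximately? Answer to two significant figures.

First estimate the order: p ≈ ln(d_3/d_2) / ln(d_2/d_1) = ln(6.084e-12/3.396e-5)/ln(3.396e-5/1.916e-2) = ln(1.79152e-07)/ln(0.00177244) ≈ 2.4521.
Then d_4 ≈ d_3·(d_3/d_2)^p = 6.084e-12·(1.79152e-07)^2.4521 = 6.084e-12·2.85907e-17 ≈ 1.739e-28.

1.7e-28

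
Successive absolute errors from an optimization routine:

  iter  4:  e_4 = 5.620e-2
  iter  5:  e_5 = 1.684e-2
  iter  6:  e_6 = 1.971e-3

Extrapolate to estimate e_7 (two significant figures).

4.3e-5

First estimate the order: p ≈ ln(e_6/e_5) / ln(e_5/e_4) = ln(1.971e-3/1.684e-2)/ln(1.684e-2/5.620e-2) = ln(0.117043)/ln(0.299644) ≈ 1.7800.
Then e_7 ≈ e_6·(e_6/e_5)^p = 1.971e-3·(0.117043)^1.7800 = 1.971e-3·0.0219611 ≈ 4.329e-05.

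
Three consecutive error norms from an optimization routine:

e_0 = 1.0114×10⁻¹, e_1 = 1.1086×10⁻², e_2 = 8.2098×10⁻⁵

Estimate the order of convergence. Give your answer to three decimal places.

2.219

p ≈ ln(e_2/e_1) / ln(e_1/e_0)
  = ln(8.2098×10⁻⁵/1.1086×10⁻²) / ln(1.1086×10⁻²/1.0114×10⁻¹)
  = ln(0.00740556) / ln(0.10961)
  = -4.905524 / -2.210827 ≈ 2.218864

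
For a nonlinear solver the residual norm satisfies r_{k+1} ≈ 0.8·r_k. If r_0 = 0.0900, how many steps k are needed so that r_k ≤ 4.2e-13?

117

After k steps, r_k ≈ 0.0900·0.8^k.
Need 0.8^k ≤ 4.2e-13/0.0900 = 4.66667e-12.
k ≥ ln(4.66667e-12)/ln(0.8) = -26.0906/-0.22314 = 116.925.
Smallest integer k = 117.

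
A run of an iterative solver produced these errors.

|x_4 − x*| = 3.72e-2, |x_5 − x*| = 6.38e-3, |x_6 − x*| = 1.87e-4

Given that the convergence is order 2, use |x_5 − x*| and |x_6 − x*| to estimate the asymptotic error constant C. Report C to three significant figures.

4.59

C ≈ |x_6 − x*| / |x_5 − x*|^2
  = 1.87e-4 / (6.38e-3)^2
  = 1.87e-4 / 4.07044e-05 ≈ 4.5941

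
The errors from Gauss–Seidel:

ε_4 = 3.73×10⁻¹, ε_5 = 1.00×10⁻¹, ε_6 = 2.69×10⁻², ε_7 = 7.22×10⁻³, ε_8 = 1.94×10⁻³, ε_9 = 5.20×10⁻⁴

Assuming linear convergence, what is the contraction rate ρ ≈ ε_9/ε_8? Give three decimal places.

ρ ≈ ε_9/ε_8 = 5.20×10⁻⁴/1.94×10⁻³ = 0.26804

0.268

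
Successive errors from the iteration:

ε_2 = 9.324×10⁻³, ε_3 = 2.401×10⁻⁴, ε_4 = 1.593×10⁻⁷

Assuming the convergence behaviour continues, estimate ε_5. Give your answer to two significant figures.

First estimate the order: p ≈ ln(ε_4/ε_3) / ln(ε_3/ε_2) = ln(1.593×10⁻⁷/2.401×10⁻⁴)/ln(2.401×10⁻⁴/9.324×10⁻³) = ln(0.000663474)/ln(0.0257508) ≈ 1.9998.
Then ε_5 ≈ ε_4·(ε_4/ε_3)^p = 1.593×10⁻⁷·(0.000663474)^1.9998 = 1.593×10⁻⁷·4.40842e-07 ≈ 7.023e-14.

7.0e-14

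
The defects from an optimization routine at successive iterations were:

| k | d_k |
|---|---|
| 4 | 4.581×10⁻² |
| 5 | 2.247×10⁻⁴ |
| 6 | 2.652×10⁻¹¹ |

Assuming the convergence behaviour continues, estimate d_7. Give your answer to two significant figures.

First estimate the order: p ≈ ln(d_6/d_5) / ln(d_5/d_4) = ln(2.652×10⁻¹¹/2.247×10⁻⁴)/ln(2.247×10⁻⁴/4.581×10⁻²) = ln(1.18024e-07)/ln(0.00490504) ≈ 3.0000.
Then d_7 ≈ d_6·(d_6/d_5)^p = 2.652×10⁻¹¹·(1.18024e-07)^3.0000 = 2.652×10⁻¹¹·1.64403e-21 ≈ 4.36e-32.

4.4e-32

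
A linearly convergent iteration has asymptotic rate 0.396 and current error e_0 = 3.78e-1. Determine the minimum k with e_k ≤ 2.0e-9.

After k steps, e_k ≈ 3.78e-1·0.396^k.
Need 0.396^k ≤ 2.0e-9/3.78e-1 = 5.29101e-09.
k ≥ ln(5.29101e-09)/ln(0.396) = -19.0573/-0.92634 = 20.573.
Smallest integer k = 21.

21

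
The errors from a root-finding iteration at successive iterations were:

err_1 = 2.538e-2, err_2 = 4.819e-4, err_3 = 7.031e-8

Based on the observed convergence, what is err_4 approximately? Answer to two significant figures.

First estimate the order: p ≈ ln(err_3/err_2) / ln(err_2/err_1) = ln(7.031e-8/4.819e-4)/ln(4.819e-4/2.538e-2) = ln(0.000145902)/ln(0.0189874) ≈ 2.2282.
Then err_4 ≈ err_3·(err_3/err_2)^p = 7.031e-8·(0.000145902)^2.2282 = 7.031e-8·2.83636e-09 ≈ 1.994e-16.

2.0e-16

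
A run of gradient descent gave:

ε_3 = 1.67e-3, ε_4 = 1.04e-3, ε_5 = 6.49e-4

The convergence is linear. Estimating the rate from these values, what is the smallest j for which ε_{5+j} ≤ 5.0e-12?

40

Rate ρ ≈ ε_5/ε_4 = 6.49e-4/1.04e-3 = 0.6240.
After j more steps, ε_{5+j} ≈ 6.49e-4·ρ^j; need ρ^j ≤ 5.0e-12/6.49e-4 = 7.70416e-09.
j ≥ ln(7.70416e-09)/ln(0.6240) = -18.6815/-0.47160 = 39.613.
So 40 more iterations are needed.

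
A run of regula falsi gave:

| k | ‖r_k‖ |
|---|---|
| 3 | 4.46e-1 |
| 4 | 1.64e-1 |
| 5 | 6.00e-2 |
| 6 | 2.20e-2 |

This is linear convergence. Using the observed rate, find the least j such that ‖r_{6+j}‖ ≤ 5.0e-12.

Rate ρ ≈ ‖r_6‖/‖r_5‖ = 2.20e-2/6.00e-2 = 0.3667.
After j more steps, ‖r_{6+j}‖ ≈ 2.20e-2·ρ^j; need ρ^j ≤ 5.0e-12/2.20e-2 = 2.27273e-10.
j ≥ ln(2.27273e-10)/ln(0.3667) = -22.2049/-1.00321 = 22.134.
So 23 more iterations are needed.

23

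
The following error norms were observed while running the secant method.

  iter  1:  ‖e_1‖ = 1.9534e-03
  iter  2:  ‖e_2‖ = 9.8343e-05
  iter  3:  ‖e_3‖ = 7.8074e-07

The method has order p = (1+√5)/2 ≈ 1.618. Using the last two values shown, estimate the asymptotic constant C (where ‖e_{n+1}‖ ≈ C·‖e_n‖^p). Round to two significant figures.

C ≈ ‖e_3‖ / ‖e_2‖^1.618
  = 7.8074e-07 / (9.8343e-05)^1.618
  = 7.8074e-07 / 3.28291e-07 ≈ 2.3782

2.4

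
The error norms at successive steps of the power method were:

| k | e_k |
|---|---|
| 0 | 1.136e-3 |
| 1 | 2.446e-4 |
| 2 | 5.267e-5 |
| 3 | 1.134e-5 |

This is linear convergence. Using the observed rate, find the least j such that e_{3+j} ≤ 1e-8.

5

Rate ρ ≈ e_3/e_2 = 1.134e-5/5.267e-5 = 0.2153.
After j more steps, e_{3+j} ≈ 1.134e-5·ρ^j; need ρ^j ≤ 1e-8/1.134e-5 = 0.000881834.
j ≥ ln(0.000881834)/ln(0.2153) = -7.0335/-1.53572 = 4.580.
So 5 more iterations are needed.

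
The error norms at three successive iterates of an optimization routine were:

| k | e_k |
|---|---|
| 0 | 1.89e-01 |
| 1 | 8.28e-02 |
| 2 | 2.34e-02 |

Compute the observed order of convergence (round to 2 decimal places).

p ≈ ln(e_2/e_1) / ln(e_1/e_0)
  = ln(2.34e-02/8.28e-02) / ln(8.28e-02/1.89e-01)
  = ln(0.282609) / ln(0.438095)
  = -1.26369 / -0.82532 ≈ 1.53115

1.53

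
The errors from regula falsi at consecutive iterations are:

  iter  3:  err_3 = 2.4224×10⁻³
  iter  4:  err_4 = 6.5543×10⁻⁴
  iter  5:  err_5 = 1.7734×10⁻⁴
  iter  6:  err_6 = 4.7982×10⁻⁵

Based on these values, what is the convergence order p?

Consecutive ratios: err_6/err_5 = 4.7982×10⁻⁵/1.7734×10⁻⁴ = 0.270565, err_5/err_4 = 1.7734×10⁻⁴/6.5543×10⁻⁴ = 0.27057.
p ≈ ln(0.270565)/ln(0.27057) = -1.3072/-1.3072 ≈ 1.00.
So the convergence is linear (order 1).

1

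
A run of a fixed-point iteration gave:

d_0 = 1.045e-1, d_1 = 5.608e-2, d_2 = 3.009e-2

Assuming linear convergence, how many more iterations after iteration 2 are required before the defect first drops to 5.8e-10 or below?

29

Rate ρ ≈ d_2/d_1 = 3.009e-2/5.608e-2 = 0.5366.
After j more steps, d_{2+j} ≈ 3.009e-2·ρ^j; need ρ^j ≤ 5.8e-10/3.009e-2 = 1.92755e-08.
j ≥ ln(1.92755e-08)/ln(0.5366) = -17.7644/-0.62250 = 28.537.
So 29 more iterations are needed.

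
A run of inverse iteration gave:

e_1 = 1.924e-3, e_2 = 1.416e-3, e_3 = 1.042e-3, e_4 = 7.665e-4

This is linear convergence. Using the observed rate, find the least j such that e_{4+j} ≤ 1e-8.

37

Rate ρ ≈ e_4/e_3 = 7.665e-4/1.042e-3 = 0.7356.
After j more steps, e_{4+j} ≈ 7.665e-4·ρ^j; need ρ^j ≤ 1e-8/7.665e-4 = 1.30463e-05.
j ≥ ln(1.30463e-05)/ln(0.7356) = -11.2470/-0.30707 = 36.627.
So 37 more iterations are needed.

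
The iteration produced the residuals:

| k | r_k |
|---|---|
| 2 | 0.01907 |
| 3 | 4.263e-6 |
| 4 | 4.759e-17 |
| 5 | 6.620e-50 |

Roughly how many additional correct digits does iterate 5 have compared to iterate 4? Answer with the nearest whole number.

33

Digits gained ≈ log₁₀(r_4/r_5) = log₁₀(4.759e-17/6.620e-50) = log₁₀(7.18882e+32) ≈ 32.857.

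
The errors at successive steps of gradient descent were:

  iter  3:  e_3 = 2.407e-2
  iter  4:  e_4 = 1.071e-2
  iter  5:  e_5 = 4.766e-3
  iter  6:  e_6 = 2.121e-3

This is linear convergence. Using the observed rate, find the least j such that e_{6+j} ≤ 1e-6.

Rate ρ ≈ e_6/e_5 = 2.121e-3/4.766e-3 = 0.4450.
After j more steps, e_{6+j} ≈ 2.121e-3·ρ^j; need ρ^j ≤ 1e-6/2.121e-3 = 0.000471476.
j ≥ ln(0.000471476)/ln(0.4450) = -7.6596/-0.80968 = 9.460.
So 10 more iterations are needed.

10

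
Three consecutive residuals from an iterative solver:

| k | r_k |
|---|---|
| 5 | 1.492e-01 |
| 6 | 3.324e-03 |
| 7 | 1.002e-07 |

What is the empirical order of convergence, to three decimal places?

p ≈ ln(r_7/r_6) / ln(r_6/r_5)
  = ln(1.002e-07/3.324e-03) / ln(3.324e-03/1.492e-01)
  = ln(3.01444e-05) / ln(0.0222788)
  = -10.409511 / -3.804120 ≈ 2.736378

2.736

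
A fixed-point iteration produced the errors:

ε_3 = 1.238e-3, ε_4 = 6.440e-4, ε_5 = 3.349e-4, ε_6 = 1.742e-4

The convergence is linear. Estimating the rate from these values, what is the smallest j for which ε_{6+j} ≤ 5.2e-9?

16

Rate ρ ≈ ε_6/ε_5 = 1.742e-4/3.349e-4 = 0.5202.
After j more steps, ε_{6+j} ≈ 1.742e-4·ρ^j; need ρ^j ≤ 5.2e-9/1.742e-4 = 2.98507e-05.
j ≥ ln(2.98507e-05)/ln(0.5202) = -10.4193/-0.65354 = 15.943.
So 16 more iterations are needed.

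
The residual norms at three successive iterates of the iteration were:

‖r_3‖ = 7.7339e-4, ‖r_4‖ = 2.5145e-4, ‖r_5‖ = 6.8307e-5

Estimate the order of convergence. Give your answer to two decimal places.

p ≈ ln(‖r_5‖/‖r_4‖) / ln(‖r_4‖/‖r_3‖)
  = ln(6.8307e-5/2.5145e-4) / ln(2.5145e-4/7.7339e-4)
  = ln(0.271652) / ln(0.325127)
  = -1.30323 / -1.12354 ≈ 1.15993

1.16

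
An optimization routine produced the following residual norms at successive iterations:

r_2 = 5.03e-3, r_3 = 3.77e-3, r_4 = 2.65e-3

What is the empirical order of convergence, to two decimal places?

1.22

p ≈ ln(r_4/r_3) / ln(r_3/r_2)
  = ln(2.65e-3/3.77e-3) / ln(3.77e-3/5.03e-3)
  = ln(0.702918) / ln(0.749503)
  = -0.35252 / -0.28834 ≈ 1.22258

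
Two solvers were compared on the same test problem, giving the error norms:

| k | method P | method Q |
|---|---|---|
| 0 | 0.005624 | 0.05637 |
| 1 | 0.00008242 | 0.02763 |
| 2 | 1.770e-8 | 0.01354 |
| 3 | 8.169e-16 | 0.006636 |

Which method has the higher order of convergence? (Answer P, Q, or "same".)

P

Method P: p ≈ ln(8.169e-16/1.770e-8)/ln(1.770e-8/0.00008242) ≈ 2.00.
Method Q: p ≈ ln(0.006636/0.01354)/ln(0.01354/0.02763) ≈ 1.00.
Method P has the higher order (≈2.0 vs ≈1.0).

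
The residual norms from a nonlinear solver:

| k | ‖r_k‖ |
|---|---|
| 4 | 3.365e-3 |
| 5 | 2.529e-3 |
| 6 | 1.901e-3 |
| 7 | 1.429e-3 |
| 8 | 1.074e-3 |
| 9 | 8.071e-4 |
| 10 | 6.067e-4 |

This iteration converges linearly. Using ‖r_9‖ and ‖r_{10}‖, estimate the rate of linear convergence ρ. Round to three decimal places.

0.752

ρ ≈ ‖r_{10}‖/‖r_9‖ = 6.067e-4/8.071e-4 = 0.75170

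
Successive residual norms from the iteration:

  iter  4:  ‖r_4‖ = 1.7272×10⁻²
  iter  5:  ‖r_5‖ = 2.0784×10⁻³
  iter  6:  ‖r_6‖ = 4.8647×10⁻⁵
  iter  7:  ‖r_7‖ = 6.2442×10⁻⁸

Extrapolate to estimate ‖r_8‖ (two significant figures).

First estimate the order: p ≈ ln(‖r_7‖/‖r_6‖) / ln(‖r_6‖/‖r_5‖) = ln(6.2442×10⁻⁸/4.8647×10⁻⁵)/ln(4.8647×10⁻⁵/2.0784×10⁻³) = ln(0.00128357)/ln(0.023406) ≈ 1.7732.
Then ‖r_8‖ ≈ ‖r_7‖·(‖r_7‖/‖r_6‖)^p = 6.2442×10⁻⁸·(0.00128357)^1.7732 = 6.2442×10⁻⁸·7.45847e-06 ≈ 4.657e-13.

4.7e-13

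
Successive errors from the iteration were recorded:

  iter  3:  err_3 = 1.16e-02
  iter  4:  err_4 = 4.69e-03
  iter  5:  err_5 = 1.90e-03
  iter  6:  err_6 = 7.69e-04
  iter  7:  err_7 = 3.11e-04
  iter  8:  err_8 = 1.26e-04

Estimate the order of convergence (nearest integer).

Consecutive ratios: err_8/err_7 = 1.26e-04/3.11e-04 = 0.405145, err_7/err_6 = 3.11e-04/7.69e-04 = 0.404421.
p ≈ ln(0.405145)/ln(0.404421) = -0.9035/-0.9053 ≈ 1.00.
So the convergence is linear (order 1).

1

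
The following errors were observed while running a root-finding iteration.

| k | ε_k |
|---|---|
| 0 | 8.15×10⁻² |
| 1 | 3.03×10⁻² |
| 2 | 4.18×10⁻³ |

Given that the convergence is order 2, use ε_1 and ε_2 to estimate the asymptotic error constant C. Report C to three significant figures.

C ≈ ε_2 / ε_1^2
  = 4.18×10⁻³ / (3.03×10⁻²)^2
  = 4.18×10⁻³ / 0.00091809 ≈ 4.5529

4.55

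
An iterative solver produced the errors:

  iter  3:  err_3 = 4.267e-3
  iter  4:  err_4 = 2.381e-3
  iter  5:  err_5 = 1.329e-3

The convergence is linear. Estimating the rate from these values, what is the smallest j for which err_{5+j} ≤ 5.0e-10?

26

Rate ρ ≈ err_5/err_4 = 1.329e-3/2.381e-3 = 0.5582.
After j more steps, err_{5+j} ≈ 1.329e-3·ρ^j; need ρ^j ≤ 5.0e-10/1.329e-3 = 3.76223e-07.
j ≥ ln(3.76223e-07)/ln(0.5582) = -14.7931/-0.58304 = 25.372.
So 26 more iterations are needed.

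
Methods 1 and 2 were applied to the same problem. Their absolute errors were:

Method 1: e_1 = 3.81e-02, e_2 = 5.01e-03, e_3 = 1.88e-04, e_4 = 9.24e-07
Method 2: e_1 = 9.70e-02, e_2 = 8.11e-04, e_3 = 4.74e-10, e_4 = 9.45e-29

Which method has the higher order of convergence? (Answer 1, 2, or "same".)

2

Method 1: p ≈ ln(9.24e-07/1.88e-04)/ln(1.88e-04/5.01e-03) ≈ 1.62.
Method 2: p ≈ ln(9.45e-29/4.74e-10)/ln(4.74e-10/8.11e-04) ≈ 3.00.
Method 2 has the higher order (≈3.0 vs ≈1.6).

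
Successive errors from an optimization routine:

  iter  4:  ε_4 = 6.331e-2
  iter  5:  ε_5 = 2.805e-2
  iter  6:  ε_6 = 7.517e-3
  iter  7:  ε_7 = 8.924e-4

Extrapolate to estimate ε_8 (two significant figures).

2.8e-5

First estimate the order: p ≈ ln(ε_7/ε_6) / ln(ε_6/ε_5) = ln(8.924e-4/7.517e-3)/ln(7.517e-3/2.805e-2) = ln(0.118718)/ln(0.267986) ≈ 1.6183.
Then ε_8 ≈ ε_7·(ε_7/ε_6)^p = 8.924e-4·(0.118718)^1.6183 = 8.924e-4·0.03179 ≈ 2.837e-05.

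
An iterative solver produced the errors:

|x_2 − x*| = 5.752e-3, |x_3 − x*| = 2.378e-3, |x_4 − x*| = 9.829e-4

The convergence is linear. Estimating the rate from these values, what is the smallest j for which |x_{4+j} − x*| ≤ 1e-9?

Rate ρ ≈ |x_4 − x*|/|x_3 − x*| = 9.829e-4/2.378e-3 = 0.4133.
After j more steps, |x_{4+j} − x*| ≈ 9.829e-4·ρ^j; need ρ^j ≤ 1e-9/9.829e-4 = 1.0174e-06.
j ≥ ln(1.0174e-06)/ln(0.4133) = -13.7983/-0.88358 = 15.616.
So 16 more iterations are needed.

16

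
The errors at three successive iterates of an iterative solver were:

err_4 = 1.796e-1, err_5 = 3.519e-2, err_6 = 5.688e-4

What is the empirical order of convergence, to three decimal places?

2.531

p ≈ ln(err_6/err_5) / ln(err_5/err_4)
  = ln(5.688e-4/3.519e-2) / ln(3.519e-2/1.796e-1)
  = ln(0.0161637) / ln(0.195935)
  = -4.124987 / -1.629972 ≈ 2.530710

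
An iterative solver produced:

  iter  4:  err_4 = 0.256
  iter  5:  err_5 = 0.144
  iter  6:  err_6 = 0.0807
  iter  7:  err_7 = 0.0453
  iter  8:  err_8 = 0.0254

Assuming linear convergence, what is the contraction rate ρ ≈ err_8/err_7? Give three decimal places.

ρ ≈ err_8/err_7 = 0.0254/0.0453 = 0.56071

0.561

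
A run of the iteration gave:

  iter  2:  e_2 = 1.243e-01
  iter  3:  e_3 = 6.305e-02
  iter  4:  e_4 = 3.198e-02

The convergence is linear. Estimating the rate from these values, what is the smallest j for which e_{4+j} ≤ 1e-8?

23

Rate ρ ≈ e_4/e_3 = 3.198e-02/6.305e-02 = 0.5072.
After j more steps, e_{4+j} ≈ 3.198e-02·ρ^j; need ρ^j ≤ 1e-8/3.198e-02 = 3.12695e-07.
j ≥ ln(3.12695e-07)/ln(0.5072) = -14.9780/-0.67885 = 22.064.
So 23 more iterations are needed.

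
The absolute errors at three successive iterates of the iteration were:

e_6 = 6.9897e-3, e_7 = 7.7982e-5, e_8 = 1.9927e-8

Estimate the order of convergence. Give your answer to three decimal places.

p ≈ ln(e_8/e_7) / ln(e_7/e_6)
  = ln(1.9927e-8/7.7982e-5) / ln(7.7982e-5/6.9897e-3)
  = ln(0.000255533) / ln(0.0111567)
  = -8.272159 / -4.495715 ≈ 1.840010

1.840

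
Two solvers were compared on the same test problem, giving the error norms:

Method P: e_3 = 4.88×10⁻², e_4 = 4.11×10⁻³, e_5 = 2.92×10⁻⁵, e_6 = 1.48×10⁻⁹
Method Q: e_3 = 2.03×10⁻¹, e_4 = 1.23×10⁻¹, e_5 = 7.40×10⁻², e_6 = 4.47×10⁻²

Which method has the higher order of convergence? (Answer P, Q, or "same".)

Method P: p ≈ ln(1.48×10⁻⁹/2.92×10⁻⁵)/ln(2.92×10⁻⁵/4.11×10⁻³) ≈ 2.00.
Method Q: p ≈ ln(4.47×10⁻²/7.40×10⁻²)/ln(7.40×10⁻²/1.23×10⁻¹) ≈ 0.99.
Method P has the higher order (≈2.0 vs ≈1.0).

P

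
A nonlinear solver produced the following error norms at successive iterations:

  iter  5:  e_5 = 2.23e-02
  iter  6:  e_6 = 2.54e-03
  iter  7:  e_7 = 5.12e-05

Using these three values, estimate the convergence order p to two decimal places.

p ≈ ln(e_7/e_6) / ln(e_6/e_5)
  = ln(5.12e-05/2.54e-03) / ln(2.54e-03/2.23e-02)
  = ln(0.0201575) / ln(0.113901)
  = -3.90418 / -2.17243 ≈ 1.79715

1.80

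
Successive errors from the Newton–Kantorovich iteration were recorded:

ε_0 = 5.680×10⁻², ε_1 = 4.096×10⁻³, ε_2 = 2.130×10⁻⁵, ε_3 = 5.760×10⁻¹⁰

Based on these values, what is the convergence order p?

2

Consecutive ratios: ε_3/ε_2 = 5.760×10⁻¹⁰/2.130×10⁻⁵ = 2.70423e-05, ε_2/ε_1 = 2.130×10⁻⁵/4.096×10⁻³ = 0.0052002.
p ≈ ln(2.70423e-05)/ln(0.0052002) = -10.5181/-5.2591 ≈ 2.00.
So the convergence is quadratic (order 2).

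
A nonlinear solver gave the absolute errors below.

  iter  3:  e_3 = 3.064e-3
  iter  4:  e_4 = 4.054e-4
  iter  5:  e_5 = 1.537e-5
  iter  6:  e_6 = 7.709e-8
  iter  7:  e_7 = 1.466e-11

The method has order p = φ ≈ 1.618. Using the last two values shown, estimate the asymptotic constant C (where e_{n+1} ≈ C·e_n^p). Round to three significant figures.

4.73

C ≈ e_7 / e_6^1.618
  = 1.466e-11 / (7.709e-8)^1.618
  = 1.466e-11 / 3.09858e-12 ≈ 4.7312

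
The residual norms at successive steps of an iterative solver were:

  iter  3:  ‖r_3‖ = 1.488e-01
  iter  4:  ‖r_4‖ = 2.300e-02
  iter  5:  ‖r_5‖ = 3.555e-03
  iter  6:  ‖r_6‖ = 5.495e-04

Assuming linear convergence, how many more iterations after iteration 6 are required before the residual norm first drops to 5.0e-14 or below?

Rate ρ ≈ ‖r_6‖/‖r_5‖ = 5.495e-04/3.555e-03 = 0.1546.
After j more steps, ‖r_{6+j}‖ ≈ 5.495e-04·ρ^j; need ρ^j ≤ 5.0e-14/5.495e-04 = 9.09918e-11.
j ≥ ln(9.09918e-11)/ln(0.1546) = -23.1203/-1.86691 = 12.384.
So 13 more iterations are needed.

13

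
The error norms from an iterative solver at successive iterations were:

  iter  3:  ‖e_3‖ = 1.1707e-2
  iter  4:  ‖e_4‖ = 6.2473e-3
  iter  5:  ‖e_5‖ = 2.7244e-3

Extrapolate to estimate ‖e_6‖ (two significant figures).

First estimate the order: p ≈ ln(‖e_5‖/‖e_4‖) / ln(‖e_4‖/‖e_3‖) = ln(2.7244e-3/6.2473e-3)/ln(6.2473e-3/1.1707e-2) = ln(0.436092)/ln(0.533638) ≈ 1.3214.
Then ‖e_6‖ ≈ ‖e_5‖·(‖e_5‖/‖e_4‖)^p = 2.7244e-3·(0.436092)^1.3214 = 2.7244e-3·0.333994 ≈ 0.0009099.

9.1e-4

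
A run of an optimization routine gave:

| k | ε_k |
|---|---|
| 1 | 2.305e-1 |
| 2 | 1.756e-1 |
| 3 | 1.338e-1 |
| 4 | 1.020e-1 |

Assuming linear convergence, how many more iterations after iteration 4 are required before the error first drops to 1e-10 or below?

Rate ρ ≈ ε_4/ε_3 = 1.020e-1/1.338e-1 = 0.7623.
After j more steps, ε_{4+j} ≈ 1.020e-1·ρ^j; need ρ^j ≤ 1e-10/1.020e-1 = 9.80392e-10.
j ≥ ln(9.80392e-10)/ln(0.7623) = -20.7431/-0.27142 = 76.424.
So 77 more iterations are needed.

77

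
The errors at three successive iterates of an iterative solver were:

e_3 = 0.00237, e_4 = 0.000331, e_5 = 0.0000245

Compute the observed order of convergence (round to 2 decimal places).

p ≈ ln(e_5/e_4) / ln(e_4/e_3)
  = ln(0.0000245/0.000331) / ln(0.000331/0.00237)
  = ln(0.0740181) / ln(0.139662)
  = -2.60345 / -1.96853 ≈ 1.32254

1.32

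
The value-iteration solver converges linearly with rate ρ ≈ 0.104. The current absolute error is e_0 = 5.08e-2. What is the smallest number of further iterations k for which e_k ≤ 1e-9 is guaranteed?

8

After k steps, e_k ≈ 5.08e-2·0.104^k.
Need 0.104^k ≤ 1e-9/5.08e-2 = 1.9685e-08.
k ≥ ln(1.9685e-08)/ln(0.104) = -17.7434/-2.26336 = 7.839.
Smallest integer k = 8.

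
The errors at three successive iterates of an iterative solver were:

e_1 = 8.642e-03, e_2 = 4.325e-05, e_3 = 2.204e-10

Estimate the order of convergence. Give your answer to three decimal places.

2.301

p ≈ ln(e_3/e_2) / ln(e_2/e_1)
  = ln(2.204e-10/4.325e-05) / ln(4.325e-05/8.642e-03)
  = ln(5.09595e-06) / ln(0.00500463)
  = -12.187064 / -5.297392 ≈ 2.300578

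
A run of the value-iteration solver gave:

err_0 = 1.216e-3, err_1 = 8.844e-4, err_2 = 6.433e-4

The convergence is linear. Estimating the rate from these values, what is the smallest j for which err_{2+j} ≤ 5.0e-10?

45

Rate ρ ≈ err_2/err_1 = 6.433e-4/8.844e-4 = 0.7274.
After j more steps, err_{2+j} ≈ 6.433e-4·ρ^j; need ρ^j ≤ 5.0e-10/6.433e-4 = 7.77242e-07.
j ≥ ln(7.77242e-07)/ln(0.7274) = -14.0675/-0.31828 = 44.199.
So 45 more iterations are needed.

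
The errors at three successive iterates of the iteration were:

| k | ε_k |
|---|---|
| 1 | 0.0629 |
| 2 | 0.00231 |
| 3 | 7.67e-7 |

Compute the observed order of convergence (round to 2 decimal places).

p ≈ ln(ε_3/ε_2) / ln(ε_2/ε_1)
  = ln(7.67e-7/0.00231) / ln(0.00231/0.0629)
  = ln(0.000332035) / ln(0.036725)
  = -8.01027 / -3.30430 ≈ 2.42420

2.42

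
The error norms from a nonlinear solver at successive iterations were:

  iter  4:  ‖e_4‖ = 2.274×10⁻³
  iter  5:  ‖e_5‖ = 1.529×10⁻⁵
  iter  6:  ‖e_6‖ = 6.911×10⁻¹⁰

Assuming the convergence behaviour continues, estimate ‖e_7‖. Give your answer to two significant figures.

First estimate the order: p ≈ ln(‖e_6‖/‖e_5‖) / ln(‖e_5‖/‖e_4‖) = ln(6.911×10⁻¹⁰/1.529×10⁻⁵)/ln(1.529×10⁻⁵/2.274×10⁻³) = ln(4.51995e-05)/ln(0.00672383) ≈ 2.0000.
Then ‖e_7‖ ≈ ‖e_6‖·(‖e_6‖/‖e_5‖)^p = 6.911×10⁻¹⁰·(4.51995e-05)^2.0000 = 6.911×10⁻¹⁰·2.04299e-09 ≈ 1.412e-18.

1.4e-18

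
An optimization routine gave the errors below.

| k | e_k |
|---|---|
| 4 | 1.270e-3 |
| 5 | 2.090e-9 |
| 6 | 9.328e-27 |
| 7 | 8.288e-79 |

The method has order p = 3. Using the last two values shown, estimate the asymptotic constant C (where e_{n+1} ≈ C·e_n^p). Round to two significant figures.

1.0

C ≈ e_7 / e_6^3
  = 8.288e-79 / (9.328e-27)^3
  = 8.288e-79 / 8.11644e-79 ≈ 1.0211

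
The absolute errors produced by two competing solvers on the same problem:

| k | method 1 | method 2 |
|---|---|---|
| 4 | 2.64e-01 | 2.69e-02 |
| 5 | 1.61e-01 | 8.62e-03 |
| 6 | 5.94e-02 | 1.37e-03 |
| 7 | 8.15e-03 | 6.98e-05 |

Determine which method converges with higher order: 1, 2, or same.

Method 1: p ≈ ln(8.15e-03/5.94e-02)/ln(5.94e-02/1.61e-01) ≈ 1.99.
Method 2: p ≈ ln(6.98e-05/1.37e-03)/ln(1.37e-03/8.62e-03) ≈ 1.62.
Method 1 has the higher order (≈2.0 vs ≈1.6).

1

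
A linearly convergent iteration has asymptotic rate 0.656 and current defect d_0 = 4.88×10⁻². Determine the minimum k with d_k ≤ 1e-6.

After k steps, d_k ≈ 4.88×10⁻²·0.656^k.
Need 0.656^k ≤ 1e-6/4.88×10⁻² = 2.04918e-05.
k ≥ ln(2.04918e-05)/ln(0.656) = -10.7955/-0.42159 = 25.607.
Smallest integer k = 26.

26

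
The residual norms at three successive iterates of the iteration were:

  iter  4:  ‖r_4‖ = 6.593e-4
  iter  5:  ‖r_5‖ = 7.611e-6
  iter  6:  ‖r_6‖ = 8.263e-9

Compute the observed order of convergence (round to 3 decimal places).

1.530

p ≈ ln(‖r_6‖/‖r_5‖) / ln(‖r_5‖/‖r_4‖)
  = ln(8.263e-9/7.611e-6) / ln(7.611e-6/6.593e-4)
  = ln(0.00108567) / ln(0.0115441)
  = -6.825558 / -4.461581 ≈ 1.529852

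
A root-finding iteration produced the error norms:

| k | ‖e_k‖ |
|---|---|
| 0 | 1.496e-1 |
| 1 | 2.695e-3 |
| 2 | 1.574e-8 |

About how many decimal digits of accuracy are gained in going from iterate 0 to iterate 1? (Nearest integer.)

Digits gained ≈ log₁₀(‖e_0‖/‖e_1‖) = log₁₀(1.496e-1/2.695e-3) = log₁₀(55.5102) ≈ 1.744.

2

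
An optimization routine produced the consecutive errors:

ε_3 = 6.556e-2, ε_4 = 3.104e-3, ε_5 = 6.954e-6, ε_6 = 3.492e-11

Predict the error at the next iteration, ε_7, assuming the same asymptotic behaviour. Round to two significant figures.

8.8e-22

First estimate the order: p ≈ ln(ε_6/ε_5) / ln(ε_5/ε_4) = ln(3.492e-11/6.954e-6)/ln(6.954e-6/3.104e-3) = ln(5.02157e-06)/ln(0.00224034) ≈ 1.9999.
Then ε_7 ≈ ε_6·(ε_6/ε_5)^p = 3.492e-11·(5.02157e-06)^1.9999 = 3.492e-11·2.5247e-11 ≈ 8.816e-22.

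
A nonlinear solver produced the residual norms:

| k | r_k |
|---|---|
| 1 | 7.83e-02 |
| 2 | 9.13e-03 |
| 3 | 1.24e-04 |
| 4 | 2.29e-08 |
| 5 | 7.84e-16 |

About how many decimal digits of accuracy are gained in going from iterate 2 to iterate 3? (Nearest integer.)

2

Digits gained ≈ log₁₀(r_2/r_3) = log₁₀(9.13e-03/1.24e-04) = log₁₀(73.629) ≈ 1.867.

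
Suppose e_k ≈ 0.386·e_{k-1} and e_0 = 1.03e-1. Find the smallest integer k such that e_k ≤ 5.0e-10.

21

After k steps, e_k ≈ 1.03e-1·0.386^k.
Need 0.386^k ≤ 5.0e-10/1.03e-1 = 4.85437e-09.
k ≥ ln(4.85437e-09)/ln(0.386) = -19.1434/-0.95192 = 20.110.
Smallest integer k = 21.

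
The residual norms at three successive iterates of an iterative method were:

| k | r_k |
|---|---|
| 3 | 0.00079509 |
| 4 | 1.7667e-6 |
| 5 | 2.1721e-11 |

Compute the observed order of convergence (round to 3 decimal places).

1.851

p ≈ ln(r_5/r_4) / ln(r_4/r_3)
  = ln(2.1721e-11/1.7667e-6) / ln(1.7667e-6/0.00079509)
  = ln(1.22947e-05) / ln(0.00222201)
  = -11.306342 / -6.109343 ≈ 1.850664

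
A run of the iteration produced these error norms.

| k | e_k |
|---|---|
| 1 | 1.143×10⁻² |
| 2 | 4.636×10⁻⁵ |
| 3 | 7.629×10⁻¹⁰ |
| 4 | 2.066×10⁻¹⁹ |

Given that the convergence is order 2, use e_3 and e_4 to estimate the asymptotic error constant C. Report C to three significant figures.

C ≈ e_4 / e_3^2
  = 2.066×10⁻¹⁹ / (7.629×10⁻¹⁰)^2
  = 2.066×10⁻¹⁹ / 5.82016e-19 ≈ 0.35497

0.355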